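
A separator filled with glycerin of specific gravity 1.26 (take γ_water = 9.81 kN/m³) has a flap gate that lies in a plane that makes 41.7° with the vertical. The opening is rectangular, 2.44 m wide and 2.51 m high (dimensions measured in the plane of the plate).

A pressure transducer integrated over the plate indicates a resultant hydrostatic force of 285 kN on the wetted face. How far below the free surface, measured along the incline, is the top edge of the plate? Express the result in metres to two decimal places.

y_top ≈ 3.79 m

γ = 1.26 × 9.81 = 12.3606 kN/m³.
A = 2.44 × 2.51 = 6.1244 m².
From F = γ·h_c·A, the centroid depth is h_c = 285/(12.3606 × 6.1244) = 3.7648 m.
The plate makes 41.7° with the vertical, i.e. θ = 90° − 41.7° = 48.3° to the horizontal. Measuring y along the incline from the free-surface line, vertical depth h = y·sinθ with sinθ = 0.746638.
Along the incline, y_c = h_c/sinθ = 3.7648/0.746638 = 5.04234 m.
The centroid lies 2.51/2 = 1.255 m below the top edge, so the top edge sits at y_top = 5.04234 − 1.255 = 3.78734 m along the incline.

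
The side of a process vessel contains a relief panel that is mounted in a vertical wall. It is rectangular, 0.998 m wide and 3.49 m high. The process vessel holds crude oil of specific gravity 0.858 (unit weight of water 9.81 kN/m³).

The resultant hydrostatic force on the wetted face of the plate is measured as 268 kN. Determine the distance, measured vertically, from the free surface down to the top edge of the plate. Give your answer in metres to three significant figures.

γ = 0.858 × 9.81 = 8.41698 kN/m³.
A = 0.998 × 3.49 = 3.48302 m².
From F = γ·h_c·A, the centroid depth is h_c = 268/(8.41698 × 3.48302) = 9.14161 m.
The centroid lies 3.49/2 = 1.745 m below the top edge, so the top edge sits at h_top = 9.14161 − 1.745 = 7.39661 m below the surface.

d_top ≈ 7.40 m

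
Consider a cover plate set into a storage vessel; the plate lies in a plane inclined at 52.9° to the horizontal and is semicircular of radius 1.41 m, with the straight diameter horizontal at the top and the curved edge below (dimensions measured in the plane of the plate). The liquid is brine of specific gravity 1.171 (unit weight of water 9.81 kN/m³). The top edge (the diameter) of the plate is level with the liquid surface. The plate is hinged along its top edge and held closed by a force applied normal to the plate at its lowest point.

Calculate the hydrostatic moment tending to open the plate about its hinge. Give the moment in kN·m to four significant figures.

γ = 1.171 × 9.81 = 11.48751 kN/m³.
Let θ = 52.9° be the plate's angle to the horizontal; measure y along the incline from where the plane meets the free surface. Vertical depth h = y·sinθ with sinθ = 0.797584.
The centroid of a semicircle lies 4r/(3π) = 0.598423 m from the diameter, here below the top edge, so y_c = 0.598423 m and h_c = 0.598423 × 0.797584 = 0.477293 m.
A = πr²/2 = π × 1.41²/2 = 3.1229 m².
Resultant F = γ·h_c·A = 11.48751 × 0.477293 × 3.1229 = 17.1226 kN.
I_c = (π/8 − 8/(9π))·r⁴ = 0.109757 × 1.41⁴ = 0.433819 m⁴.
Centre of pressure: y_p = y_c + I_c/(y_c·A) = 0.598423 + 0.433819/(0.598423 × 3.1229) = 0.598423 + 0.232136 = 0.830559 m along the plane.
The resultant acts 0.598423 + 0.232136 = 0.830559 m (along the plate) below the hinge at the top edge, so the moment about the hinge is M = F × 0.830559 = 17.1226 × 0.830559 = 14.2213 kN·m.

M ≈ 14.22 kN·m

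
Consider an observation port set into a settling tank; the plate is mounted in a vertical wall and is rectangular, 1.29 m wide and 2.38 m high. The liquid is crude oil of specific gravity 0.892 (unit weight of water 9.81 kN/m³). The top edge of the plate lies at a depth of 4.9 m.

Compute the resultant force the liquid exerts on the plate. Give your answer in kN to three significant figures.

γ = 0.892 × 9.81 = 8.75052 kN/m³.
The centroid lies 2.38/2 = 1.19 m below the top edge, so the centroid depth is h_c = 4.9 + 1.19 = 6.09 m.
A = 1.29 × 2.38 = 3.0702 m².
Resultant F = γ·h_c·A = 8.75052 × 6.09 × 3.0702 = 163.613 kN.

F ≈ 164 kN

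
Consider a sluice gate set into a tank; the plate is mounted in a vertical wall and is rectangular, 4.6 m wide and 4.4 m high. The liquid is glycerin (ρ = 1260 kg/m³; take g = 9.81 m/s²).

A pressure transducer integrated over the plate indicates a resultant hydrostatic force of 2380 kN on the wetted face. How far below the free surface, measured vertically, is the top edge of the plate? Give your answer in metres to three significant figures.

γ = ρg = 1260 × 9.81 / 1000 = 12.3606 kN/m³.
A = 4.6 × 4.4 = 20.24 m².
From F = γ·h_c·A, the centroid depth is h_c = 2380/(12.3606 × 20.24) = 9.51321 m.
The centroid lies 4.4/2 = 2.2 m below the top edge, so the top edge sits at h_top = 9.51321 − 2.2 = 7.31321 m below the surface.

d_top ≈ 7.31 m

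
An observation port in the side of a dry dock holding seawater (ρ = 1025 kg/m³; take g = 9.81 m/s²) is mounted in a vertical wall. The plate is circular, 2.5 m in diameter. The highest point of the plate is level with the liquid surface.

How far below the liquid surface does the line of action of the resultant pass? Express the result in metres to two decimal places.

h_p = 1.56 m

γ = ρg = 1025 × 9.81 / 1000 = 10.05525 kN/m³.
The centroid is at the centre, 1.25 m below the top of the plate, so the centroid depth is h_c = 1.25 m.
A = π(1.25)² = 4.90874 m².
Resultant F = γ·h_c·A = 10.05525 × 1.25 × 4.90874 = 61.6983 kN.
I_c = πr⁴/4 = π × 1.25⁴/4 = 1.91748 m⁴.
Centre of pressure: y_p = y_c + I_c/(y_c·A) = 1.25 + 1.91748/(1.25 × 4.90874) = 1.25 + 0.312501 = 1.5625 m along the plane.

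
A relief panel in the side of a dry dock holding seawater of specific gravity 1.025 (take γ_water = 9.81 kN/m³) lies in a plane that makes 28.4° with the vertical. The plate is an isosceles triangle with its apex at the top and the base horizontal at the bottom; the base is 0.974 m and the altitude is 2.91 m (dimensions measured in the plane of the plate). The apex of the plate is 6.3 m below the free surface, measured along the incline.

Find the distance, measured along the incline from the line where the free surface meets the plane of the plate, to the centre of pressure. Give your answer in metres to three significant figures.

y_p = 8.30 m

γ = 1.025 × 9.81 = 10.05525 kN/m³.
The plate makes 28.4° with the vertical, i.e. θ = 90° − 28.4° = 61.6° to the horizontal. Measuring y along the incline from the free-surface line, vertical depth h = y·sinθ with sinθ = 0.879649.
With the apex up, the centroid sits 2h/3 = 2 × 2.91/3 = 1.94 m below the apex, so y_c = 6.3 + 1.94 = 8.24 m and h_c = 8.24 × 0.879649 = 7.24831 m.
A = ½ × 0.974 × 2.91 = 1.41717 m².
Resultant F = γ·h_c·A = 10.05525 × 7.24831 × 1.41717 = 103.288 kN.
I_c = b·h³/36 = 0.974 × 2.91³/36 = 0.666708 m⁴.
Centre of pressure: y_p = y_c + I_c/(y_c·A) = 8.24 + 0.666708/(8.24 × 1.41717) = 8.24 + 0.0570935 = 8.29709 m along the plane.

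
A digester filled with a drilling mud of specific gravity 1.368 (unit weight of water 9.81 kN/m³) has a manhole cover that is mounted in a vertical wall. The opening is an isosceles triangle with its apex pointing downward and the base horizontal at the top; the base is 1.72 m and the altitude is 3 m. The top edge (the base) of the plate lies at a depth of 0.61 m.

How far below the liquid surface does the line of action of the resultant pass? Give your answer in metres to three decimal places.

h_p = 1.921 m

γ = 1.368 × 9.81 = 13.42008 kN/m³.
With the apex down, the centroid sits h/3 = 3/3 = 1 m below the base (the top edge), so the centroid depth is h_c = 0.61 + 1 = 1.61 m.
A = ½ × 1.72 × 3 = 2.58 m².
Resultant F = γ·h_c·A = 13.42008 × 1.61 × 2.58 = 55.7443 kN.
I_c = b·h³/36 = 1.72 × 3³/36 = 1.29 m⁴.
Centre of pressure: y_p = y_c + I_c/(y_c·A) = 1.61 + 1.29/(1.61 × 2.58) = 1.61 + 0.310559 = 1.92056 m along the plane.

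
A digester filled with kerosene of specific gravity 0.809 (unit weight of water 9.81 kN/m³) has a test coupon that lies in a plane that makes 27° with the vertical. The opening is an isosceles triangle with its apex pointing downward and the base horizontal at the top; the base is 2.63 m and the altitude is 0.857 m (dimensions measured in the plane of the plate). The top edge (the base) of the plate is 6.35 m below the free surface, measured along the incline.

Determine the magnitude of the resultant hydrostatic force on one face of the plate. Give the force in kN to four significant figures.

γ = 0.809 × 9.81 = 7.93629 kN/m³.
The plate makes 27° with the vertical, i.e. θ = 90° − 27° = 63° to the horizontal. Measuring y along the incline from the free-surface line, vertical depth h = y·sinθ with sinθ = 0.891007.
With the apex down, the centroid sits h/3 = 0.857/3 = 0.285667 m below the base (the top edge), so y_c = 6.35 + 0.285667 = 6.63567 m and h_c = 6.63567 × 0.891007 = 5.91243 m.
A = ½ × 2.63 × 0.857 = 1.12695 m².
Resultant F = γ·h_c·A = 7.93629 × 5.91243 × 1.12695 = 52.8796 kN.

F ≈ 52.88 kN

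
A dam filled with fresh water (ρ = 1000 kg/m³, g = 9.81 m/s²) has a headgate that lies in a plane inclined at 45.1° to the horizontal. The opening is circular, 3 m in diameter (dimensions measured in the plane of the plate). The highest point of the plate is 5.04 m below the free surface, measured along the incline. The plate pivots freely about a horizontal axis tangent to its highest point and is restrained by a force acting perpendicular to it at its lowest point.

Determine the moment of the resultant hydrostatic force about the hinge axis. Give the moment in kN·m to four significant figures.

γ = ρg = 1000 × 9.81 = 9810 N/m³ = 9.81 kN/m³.
Let θ = 45.1° be the plate's angle to the horizontal; measure y along the incline from where the plane meets the free surface. Vertical depth h = y·sinθ with sinθ = 0.708340.
The centroid is at the centre, 1.5 m below the top of the plate, so y_c = 5.04 + 1.5 = 6.54 m and h_c = 6.54 × 0.708340 = 4.63254 m.
A = π(1.5)² = 7.06858 m².
Resultant F = γ·h_c·A = 9.81 × 4.63254 × 7.06858 = 321.233 kN.
I_c = πr⁴/4 = π × 1.5⁴/4 = 3.97608 m⁴.
Centre of pressure: y_p = y_c + I_c/(y_c·A) = 6.54 + 3.97608/(6.54 × 7.06858) = 6.54 + 0.0860093 = 6.62601 m along the plane.
The resultant acts 1.5 + 0.0860093 = 1.58601 m (along the plate) below the hinge at the top edge, so the moment about the hinge is M = F × 1.58601 = 321.233 × 1.58601 = 509.479 kN·m.

M ≈ 509.5 kN·m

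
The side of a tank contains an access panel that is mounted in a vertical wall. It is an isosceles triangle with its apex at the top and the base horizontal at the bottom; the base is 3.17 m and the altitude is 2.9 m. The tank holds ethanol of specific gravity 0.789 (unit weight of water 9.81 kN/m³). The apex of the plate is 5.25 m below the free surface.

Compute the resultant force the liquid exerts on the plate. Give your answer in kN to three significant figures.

γ = 0.789 × 9.81 = 7.74009 kN/m³.
With the apex up, the centroid sits 2h/3 = 2 × 2.9/3 = 1.93333 m below the apex, so the centroid depth is h_c = 5.25 + 1.93333 = 7.18333 m.
A = ½ × 3.17 × 2.9 = 4.5965 m².
Resultant F = γ·h_c·A = 7.74009 × 7.18333 × 4.5965 = 255.564 kN.

F ≈ 256 kN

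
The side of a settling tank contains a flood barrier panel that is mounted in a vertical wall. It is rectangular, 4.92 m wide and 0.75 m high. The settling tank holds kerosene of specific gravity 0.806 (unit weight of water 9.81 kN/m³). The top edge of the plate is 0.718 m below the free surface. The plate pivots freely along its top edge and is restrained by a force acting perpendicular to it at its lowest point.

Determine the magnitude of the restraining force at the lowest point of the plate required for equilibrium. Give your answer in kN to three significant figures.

P ≈ 17.8 kN

γ = 0.806 × 9.81 = 7.90686 kN/m³.
The centroid lies 0.75/2 = 0.375 m below the top edge, so the centroid depth is h_c = 0.718 + 0.375 = 1.093 m.
A = 4.92 × 0.75 = 3.69 m².
Resultant F = γ·h_c·A = 7.90686 × 1.093 × 3.69 = 31.8897 kN.
I_c = b·h³/12 = 4.92 × 0.75³/12 = 0.172969 m⁴.
Centre of pressure: y_p = y_c + I_c/(y_c·A) = 1.093 + 0.172969/(1.093 × 3.69) = 1.093 + 0.0428866 = 1.13589 m along the plane.
The resultant acts 0.375 + 0.0428866 = 0.417887 m (along the plate) below the hinge at the top edge, so the moment about the hinge is M = F × 0.417887 = 31.8897 × 0.417887 = 13.3263 kN·m.
A normal force at the bottom, 0.75 m from the hinge, must supply this moment: P = 13.3263/0.75 = 17.7684 kN.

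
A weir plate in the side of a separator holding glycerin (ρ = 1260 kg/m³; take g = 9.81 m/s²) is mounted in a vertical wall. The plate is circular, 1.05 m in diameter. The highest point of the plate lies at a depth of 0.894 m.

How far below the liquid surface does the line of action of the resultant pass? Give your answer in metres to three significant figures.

h_p = 1.47 m

γ = ρg = 1260 × 9.81 / 1000 = 12.3606 kN/m³.
The centroid is at the centre, 0.525 m below the top of the plate, so the centroid depth is h_c = 0.894 + 0.525 = 1.419 m.
A = π(0.525)² = 0.865901 m².
Resultant F = γ·h_c·A = 12.3606 × 1.419 × 0.865901 = 15.1876 kN.
I_c = πr⁴/4 = π × 0.525⁴/4 = 0.059666 m⁴.
Centre of pressure: y_p = y_c + I_c/(y_c·A) = 1.419 + 0.059666/(1.419 × 0.865901) = 1.419 + 0.0485597 = 1.46756 m along the plane.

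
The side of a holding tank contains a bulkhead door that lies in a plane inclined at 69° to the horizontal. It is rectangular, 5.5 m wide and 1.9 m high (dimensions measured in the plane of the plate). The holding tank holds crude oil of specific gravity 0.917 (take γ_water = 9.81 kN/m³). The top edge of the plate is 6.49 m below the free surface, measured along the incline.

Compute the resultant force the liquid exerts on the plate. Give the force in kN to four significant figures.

γ = 0.917 × 9.81 = 8.99577 kN/m³.
Let θ = 69° be the plate's angle to the horizontal; measure y along the incline from where the plane meets the free surface. Vertical depth h = y·sinθ with sinθ = 0.933580.
The centroid lies 1.9/2 = 0.95 m below the top edge, so y_c = 6.49 + 0.95 = 7.44 m and h_c = 7.44 × 0.933580 = 6.94584 m.
A = 5.5 × 1.9 = 10.45 m².
Resultant F = γ·h_c·A = 8.99577 × 6.94584 × 10.45 = 652.949 kN.

F ≈ 652.9 kN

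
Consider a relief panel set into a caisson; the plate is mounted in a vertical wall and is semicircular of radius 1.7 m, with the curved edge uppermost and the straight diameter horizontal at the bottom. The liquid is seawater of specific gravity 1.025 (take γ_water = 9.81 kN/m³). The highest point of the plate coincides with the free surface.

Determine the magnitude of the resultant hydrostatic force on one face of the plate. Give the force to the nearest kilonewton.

F ≈ 45 kN

γ = 1.025 × 9.81 = 10.05525 kN/m³.
The centroid lies 4r/(3π) = 0.721502 m above the diameter, so r − 4r/(3π) = 1.7 − 0.721502 = 0.978498 m below the topmost point, so the centroid depth is h_c = 0.978498 m.
A = πr²/2 = π × 1.7²/2 = 4.5396 m².
Resultant F = γ·h_c·A = 10.05525 × 0.978498 × 4.5396 = 44.6653 kN.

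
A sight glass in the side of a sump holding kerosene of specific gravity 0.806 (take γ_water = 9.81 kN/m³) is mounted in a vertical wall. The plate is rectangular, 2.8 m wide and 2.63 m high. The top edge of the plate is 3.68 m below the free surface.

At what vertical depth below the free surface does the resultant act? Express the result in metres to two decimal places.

γ = 0.806 × 9.81 = 7.90686 kN/m³.
The centroid lies 2.63/2 = 1.315 m below the top edge, so the centroid depth is h_c = 3.68 + 1.315 = 4.995 m.
A = 2.8 × 2.63 = 7.364 m².
Resultant F = γ·h_c·A = 7.90686 × 4.995 × 7.364 = 290.839 kN.
I_c = b·h³/12 = 2.8 × 2.63³/12 = 4.24467 m⁴.
Centre of pressure: y_p = y_c + I_c/(y_c·A) = 4.995 + 4.24467/(4.995 × 7.364) = 4.995 + 0.115397 = 5.1104 m along the plane.

h_p = 5.11 m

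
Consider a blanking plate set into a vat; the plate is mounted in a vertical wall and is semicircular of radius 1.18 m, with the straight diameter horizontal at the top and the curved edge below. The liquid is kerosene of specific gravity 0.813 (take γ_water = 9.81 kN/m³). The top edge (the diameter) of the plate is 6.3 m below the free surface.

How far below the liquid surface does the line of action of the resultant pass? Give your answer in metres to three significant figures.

γ = 0.813 × 9.81 = 7.97553 kN/m³.
The centroid of a semicircle lies 4r/(3π) = 0.500808 m from the diameter, here below the top edge, so the centroid depth is h_c = 6.3 + 0.500808 = 6.80081 m.
A = πr²/2 = π × 1.18²/2 = 2.18718 m².
Resultant F = γ·h_c·A = 7.97553 × 6.80081 × 2.18718 = 118.633 kN.
I_c = (π/8 − 8/(9π))·r⁴ = 0.109757 × 1.18⁴ = 0.212794 m⁴.
Centre of pressure: y_p = y_c + I_c/(y_c·A) = 6.80081 + 0.212794/(6.80081 × 2.18718) = 6.80081 + 0.0143059 = 6.81512 m along the plane.

h_p = 6.82 m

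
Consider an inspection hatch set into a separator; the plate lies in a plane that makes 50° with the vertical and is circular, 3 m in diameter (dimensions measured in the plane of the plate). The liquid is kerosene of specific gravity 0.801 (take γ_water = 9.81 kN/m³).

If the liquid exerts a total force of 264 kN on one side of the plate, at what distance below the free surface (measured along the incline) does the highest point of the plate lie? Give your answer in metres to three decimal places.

γ = 0.801 × 9.81 = 7.85781 kN/m³.
A = π(1.5)² = 7.06858 m².
From F = γ·h_c·A, the centroid depth is h_c = 264/(7.85781 × 7.06858) = 4.75303 m.
The plate makes 50° with the vertical, i.e. θ = 90° − 50° = 40° to the horizontal. Measuring y along the incline from the free-surface line, vertical depth h = y·sinθ with sinθ = 0.642788.
Along the incline, y_c = h_c/sinθ = 4.75303/0.642788 = 7.3944 m.
The centroid is at the centre, 1.5 m below the top of the plate, so the highest point sits at y_top = 7.3944 − 1.5 = 5.8944 m along the incline.

y_top ≈ 5.894 m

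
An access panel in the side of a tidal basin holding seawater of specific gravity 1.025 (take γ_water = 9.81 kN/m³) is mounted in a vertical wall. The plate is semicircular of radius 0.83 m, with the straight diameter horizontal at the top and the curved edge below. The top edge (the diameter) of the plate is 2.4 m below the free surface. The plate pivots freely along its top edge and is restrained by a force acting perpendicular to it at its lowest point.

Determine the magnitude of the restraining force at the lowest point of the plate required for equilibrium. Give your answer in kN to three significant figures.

P ≈ 13.3 kN

γ = 1.025 × 9.81 = 10.05525 kN/m³.
The centroid of a semicircle lies 4r/(3π) = 0.352263 m from the diameter, here below the top edge, so the centroid depth is h_c = 2.4 + 0.352263 = 2.75226 m.
A = πr²/2 = π × 0.83²/2 = 1.08212 m².
Resultant F = γ·h_c·A = 10.05525 × 2.75226 × 1.08212 = 29.9473 kN.
I_c = (π/8 − 8/(9π))·r⁴ = 0.109757 × 0.83⁴ = 0.0520888 m⁴.
Centre of pressure: y_p = y_c + I_c/(y_c·A) = 2.75226 + 0.0520888/(2.75226 × 1.08212) = 2.75226 + 0.0174896 = 2.76975 m along the plane.
The resultant acts 0.352263 + 0.0174896 = 0.369753 m (along the plate) below the hinge at the top edge, so the moment about the hinge is M = F × 0.369753 = 29.9473 × 0.369753 = 11.0731 kN·m.
A normal force at the bottom, 0.83 m from the hinge, must supply this moment: P = 11.0731/0.83 = 13.3411 kN.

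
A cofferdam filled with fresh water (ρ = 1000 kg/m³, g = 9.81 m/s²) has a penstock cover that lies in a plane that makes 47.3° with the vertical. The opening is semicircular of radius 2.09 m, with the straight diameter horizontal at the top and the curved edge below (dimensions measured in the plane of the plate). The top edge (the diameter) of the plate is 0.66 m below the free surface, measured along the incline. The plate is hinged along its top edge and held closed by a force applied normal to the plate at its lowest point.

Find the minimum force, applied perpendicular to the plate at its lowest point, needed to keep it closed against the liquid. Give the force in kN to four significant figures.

γ = ρg = 1000 × 9.81 = 9810 N/m³ = 9.81 kN/m³.
The plate makes 47.3° with the vertical, i.e. θ = 90° − 47.3° = 42.7° to the horizontal. Measuring y along the incline from the free-surface line, vertical depth h = y·sinθ with sinθ = 0.678160.
The centroid of a semicircle lies 4r/(3π) = 0.887024 m from the diameter, here below the top edge, so y_c = 0.66 + 0.887024 = 1.54702 m and h_c = 1.54702 × 0.678160 = 1.04913 m.
A = πr²/2 = π × 2.09²/2 = 6.8614 m².
Resultant F = γ·h_c·A = 9.81 × 1.04913 × 6.8614 = 70.6173 kN.
I_c = (π/8 − 8/(9π))·r⁴ = 0.109757 × 2.09⁴ = 2.0942 m⁴.
Centre of pressure: y_p = y_c + I_c/(y_c·A) = 1.54702 + 2.0942/(1.54702 × 6.8614) = 1.54702 + 0.197292 = 1.74431 m along the plane.
The resultant acts 0.887024 + 0.197292 = 1.08432 m (along the plate) below the hinge at the top edge, so the moment about the hinge is M = F × 1.08432 = 70.6173 × 1.08432 = 76.5718 kN·m.
A normal force at the bottom, 2.09 m from the hinge, must supply this moment: P = 76.5718/2.09 = 36.6372 kN.

P ≈ 36.64 kN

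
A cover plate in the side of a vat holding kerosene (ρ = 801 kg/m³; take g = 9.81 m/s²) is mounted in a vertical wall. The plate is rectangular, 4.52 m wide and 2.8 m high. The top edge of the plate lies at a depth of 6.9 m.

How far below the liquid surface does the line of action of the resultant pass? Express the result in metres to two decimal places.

h_p = 8.38 m

γ = ρg = 801 × 9.81 / 1000 = 7.85781 kN/m³.
The centroid lies 2.8/2 = 1.4 m below the top edge, so the centroid depth is h_c = 6.9 + 1.4 = 8.3 m.
A = 4.52 × 2.8 = 12.656 m².
Resultant F = γ·h_c·A = 7.85781 × 8.3 × 12.656 = 825.422 kN.
I_c = b·h³/12 = 4.52 × 2.8³/12 = 8.26859 m⁴.
Centre of pressure: y_p = y_c + I_c/(y_c·A) = 8.3 + 8.26859/(8.3 × 12.656) = 8.3 + 0.0787149 = 8.37871 m along the plane.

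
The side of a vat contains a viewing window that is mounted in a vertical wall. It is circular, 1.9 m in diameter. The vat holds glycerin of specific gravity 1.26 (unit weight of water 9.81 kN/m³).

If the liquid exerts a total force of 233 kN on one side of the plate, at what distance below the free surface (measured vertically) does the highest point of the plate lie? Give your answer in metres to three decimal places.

γ = 1.26 × 9.81 = 12.3606 kN/m³.
A = π(0.95)² = 2.83529 m².
From F = γ·h_c·A, the centroid depth is h_c = 233/(12.3606 × 2.83529) = 6.64843 m.
The centroid is at the centre, 0.95 m below the top of the plate, so the highest point sits at h_top = 6.64843 − 0.95 = 5.69843 m below the surface.

d_top ≈ 5.698 m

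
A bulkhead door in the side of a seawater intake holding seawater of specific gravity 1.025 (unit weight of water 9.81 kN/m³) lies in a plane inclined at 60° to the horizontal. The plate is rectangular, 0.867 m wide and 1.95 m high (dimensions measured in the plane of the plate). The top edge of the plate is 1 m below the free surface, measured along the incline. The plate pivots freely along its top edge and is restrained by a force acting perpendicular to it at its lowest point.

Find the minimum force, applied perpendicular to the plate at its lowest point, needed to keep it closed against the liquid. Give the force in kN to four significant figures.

P ≈ 16.93 kN

γ = 1.025 × 9.81 = 10.05525 kN/m³.
Let θ = 60° be the plate's angle to the horizontal; measure y along the incline from where the plane meets the free surface. Vertical depth h = y·sinθ with sinθ = 0.866025.
The centroid lies 1.95/2 = 0.975 m below the top edge, so y_c = 1 + 0.975 = 1.975 m and h_c = 1.975 × 0.866025 = 1.7104 m.
A = 0.867 × 1.95 = 1.69065 m².
Resultant F = γ·h_c·A = 10.05525 × 1.7104 × 1.69065 = 29.0766 kN.
I_c = b·h³/12 = 0.867 × 1.95³/12 = 0.535725 m⁴.
Centre of pressure: y_p = y_c + I_c/(y_c·A) = 1.975 + 0.535725/(1.975 × 1.69065) = 1.975 + 0.160443 = 2.13544 m along the plane.
The resultant acts 0.975 + 0.160443 = 1.13544 m (along the plate) below the hinge at the top edge, so the moment about the hinge is M = F × 1.13544 = 29.0766 × 1.13544 = 33.0147 kN·m.
A normal force at the bottom, 1.95 m from the hinge, must supply this moment: P = 33.0147/1.95 = 16.9306 kN.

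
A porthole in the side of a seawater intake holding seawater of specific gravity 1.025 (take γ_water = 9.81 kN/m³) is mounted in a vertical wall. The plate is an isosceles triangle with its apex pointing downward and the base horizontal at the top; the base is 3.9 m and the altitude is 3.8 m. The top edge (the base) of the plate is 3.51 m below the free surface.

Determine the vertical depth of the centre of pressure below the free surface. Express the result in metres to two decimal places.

h_p = 4.94 m

γ = 1.025 × 9.81 = 10.05525 kN/m³.
With the apex down, the centroid sits h/3 = 3.8/3 = 1.26667 m below the base (the top edge), so the centroid depth is h_c = 3.51 + 1.26667 = 4.77667 m.
A = ½ × 3.9 × 3.8 = 7.41 m².
Resultant F = γ·h_c·A = 10.05525 × 4.77667 × 7.41 = 355.907 kN.
I_c = b·h³/36 = 3.9 × 3.8³/36 = 5.94447 m⁴.
Centre of pressure: y_p = y_c + I_c/(y_c·A) = 4.77667 + 5.94447/(4.77667 × 7.41) = 4.77667 + 0.167946 = 4.94462 m along the plane.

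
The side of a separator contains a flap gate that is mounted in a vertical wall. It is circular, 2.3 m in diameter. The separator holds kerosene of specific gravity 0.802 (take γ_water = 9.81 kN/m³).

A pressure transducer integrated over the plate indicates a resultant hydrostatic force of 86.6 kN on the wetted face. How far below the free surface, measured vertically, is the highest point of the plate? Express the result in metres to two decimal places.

γ = 0.802 × 9.81 = 7.86762 kN/m³.
A = π(1.15)² = 4.15476 m².
From F = γ·h_c·A, the centroid depth is h_c = 86.6/(7.86762 × 4.15476) = 2.64928 m.
The centroid is at the centre, 1.15 m below the top of the plate, so the highest point sits at h_top = 2.64928 − 1.15 = 1.49928 m below the surface.

d_top ≈ 1.50 m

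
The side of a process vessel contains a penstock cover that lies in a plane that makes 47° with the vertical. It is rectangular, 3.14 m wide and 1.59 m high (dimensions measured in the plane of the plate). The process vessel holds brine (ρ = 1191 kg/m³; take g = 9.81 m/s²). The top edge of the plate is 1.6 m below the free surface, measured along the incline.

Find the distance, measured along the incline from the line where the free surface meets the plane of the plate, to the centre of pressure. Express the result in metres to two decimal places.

y_p = 2.48 m

γ = ρg = 1191 × 9.81 / 1000 = 11.68371 kN/m³.
The plate makes 47° with the vertical, i.e. θ = 90° − 47° = 43° to the horizontal. Measuring y along the incline from the free-surface line, vertical depth h = y·sinθ with sinθ = 0.681998.
The centroid lies 1.59/2 = 0.795 m below the top edge, so y_c = 1.6 + 0.795 = 2.395 m and h_c = 2.395 × 0.681998 = 1.63339 m.
A = 3.14 × 1.59 = 4.9926 m².
Resultant F = γ·h_c·A = 11.68371 × 1.63339 × 4.9926 = 95.2791 kN.
I_c = b·h³/12 = 3.14 × 1.59³/12 = 1.05182 m⁴.
Centre of pressure: y_p = y_c + I_c/(y_c·A) = 2.395 + 1.05182/(2.395 × 4.9926) = 2.395 + 0.0879648 = 2.48296 m along the plane.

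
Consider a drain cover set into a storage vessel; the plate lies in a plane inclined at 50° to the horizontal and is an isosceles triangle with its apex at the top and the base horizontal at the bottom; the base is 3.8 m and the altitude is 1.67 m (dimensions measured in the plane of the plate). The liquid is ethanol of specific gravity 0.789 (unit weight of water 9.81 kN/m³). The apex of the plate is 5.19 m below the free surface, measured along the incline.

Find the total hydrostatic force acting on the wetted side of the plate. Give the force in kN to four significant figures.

F ≈ 118.6 kN

γ = 0.789 × 9.81 = 7.74009 kN/m³.
Let θ = 50° be the plate's angle to the horizontal; measure y along the incline from where the plane meets the free surface. Vertical depth h = y·sinθ with sinθ = 0.766044.
With the apex up, the centroid sits 2h/3 = 2 × 1.67/3 = 1.11333 m below the apex, so y_c = 5.19 + 1.11333 = 6.30333 m and h_c = 6.30333 × 0.766044 = 4.82863 m.
A = ½ × 3.8 × 1.67 = 3.173 m².
Resultant F = γ·h_c·A = 7.74009 × 4.82863 × 3.173 = 118.588 kN.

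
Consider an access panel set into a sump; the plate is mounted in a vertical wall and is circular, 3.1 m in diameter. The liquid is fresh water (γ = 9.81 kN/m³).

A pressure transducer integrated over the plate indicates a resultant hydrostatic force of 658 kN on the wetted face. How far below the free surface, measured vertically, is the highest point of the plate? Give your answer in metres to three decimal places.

γ = 9.81 kN/m³.
A = π(1.55)² = 7.54768 m².
From F = γ·h_c·A, the centroid depth is h_c = 658/(9.81 × 7.54768) = 8.88676 m.
The centroid is at the centre, 1.55 m below the top of the plate, so the highest point sits at h_top = 8.88676 − 1.55 = 7.33676 m below the surface.

d_top ≈ 7.337 m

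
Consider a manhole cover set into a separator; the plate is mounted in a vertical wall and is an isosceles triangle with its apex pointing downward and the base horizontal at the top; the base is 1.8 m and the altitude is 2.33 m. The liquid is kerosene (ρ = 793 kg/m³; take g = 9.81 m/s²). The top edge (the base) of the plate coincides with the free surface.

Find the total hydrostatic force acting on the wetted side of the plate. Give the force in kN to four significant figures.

γ = ρg = 793 × 9.81 / 1000 = 7.77933 kN/m³.
With the apex down, the centroid sits h/3 = 2.33/3 = 0.776667 m below the base (the top edge), so the centroid depth is h_c = 0.776667 m.
A = ½ × 1.8 × 2.33 = 2.097 m².
Resultant F = γ·h_c·A = 7.77933 × 0.776667 × 2.097 = 12.67 kN.

F ≈ 12.67 kN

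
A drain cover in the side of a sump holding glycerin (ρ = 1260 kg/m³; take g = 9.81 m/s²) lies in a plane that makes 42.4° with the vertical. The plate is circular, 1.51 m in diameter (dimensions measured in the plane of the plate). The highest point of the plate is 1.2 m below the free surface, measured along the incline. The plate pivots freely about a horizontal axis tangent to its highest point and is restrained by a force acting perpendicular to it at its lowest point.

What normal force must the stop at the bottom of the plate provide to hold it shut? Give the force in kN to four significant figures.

γ = ρg = 1260 × 9.81 / 1000 = 12.3606 kN/m³.
The plate makes 42.4° with the vertical, i.e. θ = 90° − 42.4° = 47.6° to the horizontal. Measuring y along the incline from the free-surface line, vertical depth h = y·sinθ with sinθ = 0.738455.
The centroid is at the centre, 0.755 m below the top of the plate, so y_c = 1.2 + 0.755 = 1.955 m and h_c = 1.955 × 0.738455 = 1.44368 m.
A = π(0.755)² = 1.79079 m².
Resultant F = γ·h_c·A = 12.3606 × 1.44368 × 1.79079 = 31.9562 kN.
I_c = πr⁴/4 = π × 0.755⁴/4 = 0.255198 m⁴.
Centre of pressure: y_p = y_c + I_c/(y_c·A) = 1.955 + 0.255198/(1.955 × 1.79079) = 1.955 + 0.072893 = 2.02789 m along the plane.
The resultant acts 0.755 + 0.072893 = 0.827893 m (along the plate) below the hinge at the top edge, so the moment about the hinge is M = F × 0.827893 = 31.9562 × 0.827893 = 26.4563 kN·m.
A normal force at the bottom, 1.51 m from the hinge, must supply this moment: P = 26.4563/1.51 = 17.5207 kN.

P ≈ 17.52 kN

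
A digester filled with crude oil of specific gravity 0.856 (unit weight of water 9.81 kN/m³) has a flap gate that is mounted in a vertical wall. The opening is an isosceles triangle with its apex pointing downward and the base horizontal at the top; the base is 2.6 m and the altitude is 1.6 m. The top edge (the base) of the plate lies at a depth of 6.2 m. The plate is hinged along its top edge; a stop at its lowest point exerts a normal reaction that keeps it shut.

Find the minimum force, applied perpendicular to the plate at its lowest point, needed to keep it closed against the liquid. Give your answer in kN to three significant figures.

γ = 0.856 × 9.81 = 8.39736 kN/m³.
With the apex down, the centroid sits h/3 = 1.6/3 = 0.533333 m below the base (the top edge), so the centroid depth is h_c = 6.2 + 0.533333 = 6.73333 m.
A = ½ × 2.6 × 1.6 = 2.08 m².
Resultant F = γ·h_c·A = 8.39736 × 6.73333 × 2.08 = 117.608 kN.
I_c = b·h³/36 = 2.6 × 1.6³/36 = 0.295822 m⁴.
Centre of pressure: y_p = y_c + I_c/(y_c·A) = 6.73333 + 0.295822/(6.73333 × 2.08) = 6.73333 + 0.0211221 = 6.75445 m along the plane.
The resultant acts 0.533333 + 0.0211221 = 0.554455 m (along the plate) below the hinge at the top edge, so the moment about the hinge is M = F × 0.554455 = 117.608 × 0.554455 = 65.2083 kN·m.
A normal force at the bottom, 1.6 m from the hinge, must supply this moment: P = 65.2083/1.6 = 40.7552 kN.

P ≈ 40.8 kN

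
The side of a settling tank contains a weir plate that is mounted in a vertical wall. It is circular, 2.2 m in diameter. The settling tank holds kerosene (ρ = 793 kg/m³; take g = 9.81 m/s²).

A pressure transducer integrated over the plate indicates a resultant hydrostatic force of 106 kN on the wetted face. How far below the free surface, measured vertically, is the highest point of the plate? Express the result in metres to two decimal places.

γ = ρg = 793 × 9.81 / 1000 = 7.77933 kN/m³.
A = π(1.1)² = 3.80133 m².
From F = γ·h_c·A, the centroid depth is h_c = 106/(7.77933 × 3.80133) = 3.5845 m.
The centroid is at the centre, 1.1 m below the top of the plate, so the highest point sits at h_top = 3.5845 − 1.1 = 2.4845 m below the surface.

d_top ≈ 2.48 m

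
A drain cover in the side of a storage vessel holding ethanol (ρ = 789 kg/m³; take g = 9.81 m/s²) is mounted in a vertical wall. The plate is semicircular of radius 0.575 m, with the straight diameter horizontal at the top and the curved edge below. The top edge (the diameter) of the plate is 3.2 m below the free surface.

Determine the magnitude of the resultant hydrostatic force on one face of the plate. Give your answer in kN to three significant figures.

γ = ρg = 789 × 9.81 / 1000 = 7.74009 kN/m³.
The centroid of a semicircle lies 4r/(3π) = 0.244038 m from the diameter, here below the top edge, so the centroid depth is h_c = 3.2 + 0.244038 = 3.44404 m.
A = πr²/2 = π × 0.575²/2 = 0.519345 m².
Resultant F = γ·h_c·A = 7.74009 × 3.44404 × 0.519345 = 13.8443 kN.

F ≈ 13.8 kN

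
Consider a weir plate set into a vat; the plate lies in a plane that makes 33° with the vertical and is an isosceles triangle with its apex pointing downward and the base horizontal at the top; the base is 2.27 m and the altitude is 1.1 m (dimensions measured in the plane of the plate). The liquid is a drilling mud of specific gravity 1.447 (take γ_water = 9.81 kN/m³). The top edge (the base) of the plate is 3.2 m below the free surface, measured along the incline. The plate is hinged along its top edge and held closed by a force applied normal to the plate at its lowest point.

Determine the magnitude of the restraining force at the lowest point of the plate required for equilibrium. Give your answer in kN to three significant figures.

γ = 1.447 × 9.81 = 14.19507 kN/m³.
The plate makes 33° with the vertical, i.e. θ = 90° − 33° = 57° to the horizontal. Measuring y along the incline from the free-surface line, vertical depth h = y·sinθ with sinθ = 0.838671.
With the apex down, the centroid sits h/3 = 1.1/3 = 0.366667 m below the base (the top edge), so y_c = 3.2 + 0.366667 = 3.56667 m and h_c = 3.56667 × 0.838671 = 2.99126 m.
A = ½ × 2.27 × 1.1 = 1.2485 m².
Resultant F = γ·h_c·A = 14.19507 × 2.99126 × 1.2485 = 53.0127 kN.
I_c = b·h³/36 = 2.27 × 1.1³/36 = 0.0839269 m⁴.
Centre of pressure: y_p = y_c + I_c/(y_c·A) = 3.56667 + 0.0839269/(3.56667 × 1.2485) = 3.56667 + 0.0188473 = 3.58552 m along the plane.
The resultant acts 0.366667 + 0.0188473 = 0.385514 m (along the plate) below the hinge at the top edge, so the moment about the hinge is M = F × 0.385514 = 53.0127 × 0.385514 = 20.4371 kN·m.
A normal force at the bottom, 1.1 m from the hinge, must supply this moment: P = 20.4371/1.1 = 18.5792 kN.

P ≈ 18.6 kN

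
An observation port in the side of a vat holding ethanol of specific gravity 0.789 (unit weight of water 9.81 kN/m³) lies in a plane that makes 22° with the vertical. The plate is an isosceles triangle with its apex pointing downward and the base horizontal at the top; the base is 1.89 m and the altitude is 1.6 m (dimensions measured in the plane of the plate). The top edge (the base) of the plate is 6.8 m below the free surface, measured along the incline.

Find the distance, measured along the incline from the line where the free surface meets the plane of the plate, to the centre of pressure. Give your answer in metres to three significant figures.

y_p = 7.35 m

γ = 0.789 × 9.81 = 7.74009 kN/m³.
The plate makes 22° with the vertical, i.e. θ = 90° − 22° = 68° to the horizontal. Measuring y along the incline from the free-surface line, vertical depth h = y·sinθ with sinθ = 0.927184.
With the apex down, the centroid sits h/3 = 1.6/3 = 0.533333 m below the base (the top edge), so y_c = 6.8 + 0.533333 = 7.33333 m and h_c = 7.33333 × 0.927184 = 6.79935 m.
A = ½ × 1.89 × 1.6 = 1.512 m².
Resultant F = γ·h_c·A = 7.74009 × 6.79935 × 1.512 = 79.5729 kN.
I_c = b·h³/36 = 1.89 × 1.6³/36 = 0.21504 m⁴.
Centre of pressure: y_p = y_c + I_c/(y_c·A) = 7.33333 + 0.21504/(7.33333 × 1.512) = 7.33333 + 0.0193939 = 7.35272 m along the plane.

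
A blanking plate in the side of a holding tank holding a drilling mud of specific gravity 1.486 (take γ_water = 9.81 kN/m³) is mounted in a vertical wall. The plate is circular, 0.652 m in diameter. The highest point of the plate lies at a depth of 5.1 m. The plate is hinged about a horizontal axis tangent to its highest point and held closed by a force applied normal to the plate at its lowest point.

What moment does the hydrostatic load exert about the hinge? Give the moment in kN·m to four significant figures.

M ≈ 8.739 kN·m

γ = 1.486 × 9.81 = 14.57766 kN/m³.
The centroid is at the centre, 0.326 m below the top of the plate, so the centroid depth is h_c = 5.1 + 0.326 = 5.426 m.
A = π(0.326)² = 0.333876 m².
Resultant F = γ·h_c·A = 14.57766 × 5.426 × 0.333876 = 26.4091 kN.
I_c = πr⁴/4 = π × 0.326⁴/4 = 0.00887075 m⁴.
Centre of pressure: y_p = y_c + I_c/(y_c·A) = 5.426 + 0.00887075/(5.426 × 0.333876) = 5.426 + 0.00489661 = 5.4309 m along the plane.
The resultant acts 0.326 + 0.00489661 = 0.330897 m (along the plate) below the hinge at the top edge, so the moment about the hinge is M = F × 0.330897 = 26.4091 × 0.330897 = 8.73869 kN·m.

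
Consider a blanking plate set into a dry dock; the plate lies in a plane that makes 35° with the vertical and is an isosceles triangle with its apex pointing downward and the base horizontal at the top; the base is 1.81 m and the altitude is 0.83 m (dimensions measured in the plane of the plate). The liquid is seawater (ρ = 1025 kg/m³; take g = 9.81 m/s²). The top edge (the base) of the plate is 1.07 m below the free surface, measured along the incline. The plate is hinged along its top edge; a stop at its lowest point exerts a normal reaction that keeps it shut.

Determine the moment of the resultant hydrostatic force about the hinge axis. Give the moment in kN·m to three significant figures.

M ≈ 2.54 kN·m

γ = ρg = 1025 × 9.81 / 1000 = 10.05525 kN/m³.
The plate makes 35° with the vertical, i.e. θ = 90° − 35° = 55° to the horizontal. Measuring y along the incline from the free-surface line, vertical depth h = y·sinθ with sinθ = 0.819152.
With the apex down, the centroid sits h/3 = 0.83/3 = 0.276667 m below the base (the top edge), so y_c = 1.07 + 0.276667 = 1.34667 m and h_c = 1.34667 × 0.819152 = 1.10313 m.
A = ½ × 1.81 × 0.83 = 0.75115 m².
Resultant F = γ·h_c·A = 10.05525 × 1.10313 × 0.75115 = 8.33194 kN.
I_c = b·h³/36 = 1.81 × 0.83³/36 = 0.0287482 m⁴.
Centre of pressure: y_p = y_c + I_c/(y_c·A) = 1.34667 + 0.0287482/(1.34667 × 0.75115) = 1.34667 + 0.0284199 = 1.37509 m along the plane.
The resultant acts 0.276667 + 0.0284199 = 0.305087 m (along the plate) below the hinge at the top edge, so the moment about the hinge is M = F × 0.305087 = 8.33194 × 0.305087 = 2.54197 kN·m.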